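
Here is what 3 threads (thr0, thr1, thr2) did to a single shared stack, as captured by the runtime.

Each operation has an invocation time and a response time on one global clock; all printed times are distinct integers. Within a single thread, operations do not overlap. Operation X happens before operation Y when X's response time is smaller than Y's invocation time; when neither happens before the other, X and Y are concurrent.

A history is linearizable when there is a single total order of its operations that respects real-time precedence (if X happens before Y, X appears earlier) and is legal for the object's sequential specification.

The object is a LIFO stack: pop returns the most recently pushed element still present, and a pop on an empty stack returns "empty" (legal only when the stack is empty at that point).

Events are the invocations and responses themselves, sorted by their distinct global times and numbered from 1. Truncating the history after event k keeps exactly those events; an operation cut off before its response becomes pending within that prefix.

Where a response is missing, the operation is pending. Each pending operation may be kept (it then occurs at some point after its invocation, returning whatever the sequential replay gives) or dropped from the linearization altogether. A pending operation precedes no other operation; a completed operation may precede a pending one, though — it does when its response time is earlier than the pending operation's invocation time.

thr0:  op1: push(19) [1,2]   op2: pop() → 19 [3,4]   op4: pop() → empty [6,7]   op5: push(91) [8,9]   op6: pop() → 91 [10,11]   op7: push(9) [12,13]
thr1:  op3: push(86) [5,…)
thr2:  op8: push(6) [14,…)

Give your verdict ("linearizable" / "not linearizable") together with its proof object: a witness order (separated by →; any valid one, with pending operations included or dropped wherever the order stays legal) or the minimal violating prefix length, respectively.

1. op1 push(19), leaving stack <19>
2. op2 pop() → 19, leaving stack <>
3. op4 pop() → empty, leaving stack <>
4. op3 push(86) (pending, included), leaving stack <86>
5. op5 push(91), leaving stack <86,91>
6. op6 pop() → 91, leaving stack <86>
7. op7 push(9), leaving stack <86,9>

linearizable — witness: op1 → op2 → op4 → op3 → op5 → op6 → op7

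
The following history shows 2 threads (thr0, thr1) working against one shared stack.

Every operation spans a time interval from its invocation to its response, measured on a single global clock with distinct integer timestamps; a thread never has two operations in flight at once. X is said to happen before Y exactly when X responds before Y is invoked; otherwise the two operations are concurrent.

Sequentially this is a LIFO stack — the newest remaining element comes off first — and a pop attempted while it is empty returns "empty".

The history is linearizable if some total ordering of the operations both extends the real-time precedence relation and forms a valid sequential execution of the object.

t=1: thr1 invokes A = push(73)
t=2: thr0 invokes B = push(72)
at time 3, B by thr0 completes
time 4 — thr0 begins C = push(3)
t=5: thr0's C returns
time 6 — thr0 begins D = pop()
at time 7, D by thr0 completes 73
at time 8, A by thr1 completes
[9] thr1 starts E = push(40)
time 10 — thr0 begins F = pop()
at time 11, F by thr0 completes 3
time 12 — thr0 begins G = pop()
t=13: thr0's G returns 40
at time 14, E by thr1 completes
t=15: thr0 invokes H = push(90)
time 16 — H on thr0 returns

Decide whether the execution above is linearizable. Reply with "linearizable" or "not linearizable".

linearizable

a witness: B, C, A, D, F, E, G, H
1. B push(72), leaving stack <72>
2. C push(3), leaving stack <72,3>
3. A push(73), leaving stack <72,3,73>
4. D pop() → 73, leaving stack <72,3>
5. F pop() → 3, leaving stack <72>
6. E push(40), leaving stack <72,40>
7. G pop() → 40, leaving stack <72>
8. H push(90), leaving stack <72,90>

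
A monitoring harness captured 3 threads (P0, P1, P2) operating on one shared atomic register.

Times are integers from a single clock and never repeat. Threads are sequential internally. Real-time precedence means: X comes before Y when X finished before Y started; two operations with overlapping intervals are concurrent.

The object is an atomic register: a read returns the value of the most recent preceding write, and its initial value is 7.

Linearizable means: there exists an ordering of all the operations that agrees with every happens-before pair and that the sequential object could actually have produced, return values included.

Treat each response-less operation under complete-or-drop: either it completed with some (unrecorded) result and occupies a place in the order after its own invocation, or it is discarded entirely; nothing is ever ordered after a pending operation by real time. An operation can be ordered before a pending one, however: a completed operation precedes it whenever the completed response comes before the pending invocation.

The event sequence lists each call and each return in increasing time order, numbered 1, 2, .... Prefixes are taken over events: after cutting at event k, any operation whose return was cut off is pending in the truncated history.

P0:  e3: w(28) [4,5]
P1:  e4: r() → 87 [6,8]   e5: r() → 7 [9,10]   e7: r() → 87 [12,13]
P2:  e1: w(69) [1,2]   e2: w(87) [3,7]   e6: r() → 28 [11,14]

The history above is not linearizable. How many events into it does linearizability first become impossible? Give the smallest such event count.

10

a valid linearization of events 1..9 exists, for instance e1, e3, e2, e4:
1. e1 w(69), leaving value 69
2. e3 w(28), leaving value 28
3. e2 w(87), leaving value 87
4. e4 r() → 87, leaving value 87
event 10 — e5's response, time 10 — after it, nothing linearizes
sample order e1, e2, e3, e4, e5 stalls at step 4 — e4 r() → 87 has no legal effect
sample order e1, e3, e2, e4, e5 stalls at step 5 — e5 r() → 7 has no legal effect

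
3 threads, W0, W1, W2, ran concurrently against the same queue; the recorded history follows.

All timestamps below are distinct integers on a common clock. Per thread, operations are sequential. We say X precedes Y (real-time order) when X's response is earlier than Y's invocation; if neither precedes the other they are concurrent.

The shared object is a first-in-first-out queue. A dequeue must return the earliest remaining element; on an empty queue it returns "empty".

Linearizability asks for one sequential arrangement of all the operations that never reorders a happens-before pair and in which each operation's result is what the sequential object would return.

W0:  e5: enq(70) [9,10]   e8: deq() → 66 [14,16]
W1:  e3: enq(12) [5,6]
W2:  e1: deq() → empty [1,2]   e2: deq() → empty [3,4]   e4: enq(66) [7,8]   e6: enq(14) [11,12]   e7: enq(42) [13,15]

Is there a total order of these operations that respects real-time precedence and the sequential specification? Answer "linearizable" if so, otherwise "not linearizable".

not linearizable

through event 15 a valid linearization exists; event 16 (e8 responding at time 16) ends that
the 8 completed operations admit 2 real-time orders; each fails the queue replay
for example e1, e2, e3, e4, e5, e6, e7, e8 fails at step 8: e8 deq() → 66 is not legal there
for example e1, e2, e3, e4, e5, e6, e8, e7 fails at step 7: e8 deq() → 66 is not legal there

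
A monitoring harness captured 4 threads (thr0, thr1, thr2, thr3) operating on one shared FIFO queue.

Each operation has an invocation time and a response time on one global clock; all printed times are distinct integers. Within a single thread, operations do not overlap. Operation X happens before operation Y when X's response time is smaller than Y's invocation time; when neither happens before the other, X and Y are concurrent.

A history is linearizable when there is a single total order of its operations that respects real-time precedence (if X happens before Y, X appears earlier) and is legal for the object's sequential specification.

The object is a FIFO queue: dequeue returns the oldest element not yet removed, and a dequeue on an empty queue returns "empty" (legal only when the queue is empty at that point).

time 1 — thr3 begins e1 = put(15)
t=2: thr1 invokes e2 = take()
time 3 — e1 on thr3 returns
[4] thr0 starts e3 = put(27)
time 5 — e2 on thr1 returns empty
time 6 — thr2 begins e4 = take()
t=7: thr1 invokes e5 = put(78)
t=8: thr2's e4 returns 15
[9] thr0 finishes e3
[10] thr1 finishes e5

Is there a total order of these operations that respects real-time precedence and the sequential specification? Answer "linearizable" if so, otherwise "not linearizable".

a witness: e2, e1, e3, e4, e5
step 1: e2 take() → empty — queue <>
step 2: e1 put(15) — queue <15>
step 3: e3 put(27) — queue <15,27>
step 4: e4 take() → 15 — queue <27>
step 5: e5 put(78) — queue <27,78>

linearizable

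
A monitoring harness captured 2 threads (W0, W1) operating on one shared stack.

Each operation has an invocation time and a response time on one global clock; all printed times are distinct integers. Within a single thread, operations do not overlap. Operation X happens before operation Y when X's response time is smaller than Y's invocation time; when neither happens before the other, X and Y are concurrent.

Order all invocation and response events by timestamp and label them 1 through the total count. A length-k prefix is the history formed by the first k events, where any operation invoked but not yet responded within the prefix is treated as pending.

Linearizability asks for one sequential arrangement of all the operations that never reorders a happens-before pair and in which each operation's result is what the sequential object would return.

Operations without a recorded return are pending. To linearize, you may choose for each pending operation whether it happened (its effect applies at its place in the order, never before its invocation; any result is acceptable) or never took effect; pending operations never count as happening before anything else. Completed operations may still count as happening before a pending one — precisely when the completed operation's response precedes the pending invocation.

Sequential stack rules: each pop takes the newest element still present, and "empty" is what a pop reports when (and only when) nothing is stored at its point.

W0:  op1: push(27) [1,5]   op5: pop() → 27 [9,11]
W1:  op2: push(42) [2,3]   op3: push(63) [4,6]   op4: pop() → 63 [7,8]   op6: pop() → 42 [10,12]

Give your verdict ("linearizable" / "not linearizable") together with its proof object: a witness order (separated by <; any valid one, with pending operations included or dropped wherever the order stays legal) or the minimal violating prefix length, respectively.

step 1: op1 push(27) — stack <27>
step 2: op2 push(42) — stack <27,42>
step 3: op3 push(63) — stack <27,42,63>
step 4: op4 pop() → 63 — stack <27,42>
step 5: op6 pop() → 42 — stack <27>
step 6: op5 pop() → 27 — stack <>

linearizable — witness: op1 < op2 < op3 < op4 < op6 < op5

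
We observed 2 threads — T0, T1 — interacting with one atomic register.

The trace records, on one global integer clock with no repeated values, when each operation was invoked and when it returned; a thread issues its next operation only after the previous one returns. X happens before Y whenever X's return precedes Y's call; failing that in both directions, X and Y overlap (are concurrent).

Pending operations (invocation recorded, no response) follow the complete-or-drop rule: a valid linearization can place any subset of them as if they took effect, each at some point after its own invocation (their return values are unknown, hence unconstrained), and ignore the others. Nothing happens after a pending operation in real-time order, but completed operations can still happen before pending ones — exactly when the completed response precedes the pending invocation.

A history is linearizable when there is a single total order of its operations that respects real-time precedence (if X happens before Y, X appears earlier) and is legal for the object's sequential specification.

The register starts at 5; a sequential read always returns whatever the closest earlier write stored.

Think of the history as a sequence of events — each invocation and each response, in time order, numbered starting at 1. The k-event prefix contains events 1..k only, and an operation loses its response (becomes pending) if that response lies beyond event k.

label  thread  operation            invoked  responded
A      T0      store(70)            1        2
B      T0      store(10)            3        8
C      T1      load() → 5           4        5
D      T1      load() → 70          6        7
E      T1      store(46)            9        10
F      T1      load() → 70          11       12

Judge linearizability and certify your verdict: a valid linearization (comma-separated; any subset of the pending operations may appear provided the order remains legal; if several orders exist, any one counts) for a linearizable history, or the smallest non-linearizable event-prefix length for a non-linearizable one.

the violation lands at event 5, C's response at time 5: events 1..4 linearize, events 1..5 do not
a single order respects real time; the 2 completed atomic register operations fail replay along it
no escape via the 1 pending operation (B): every completion choice fails
e.g. A, C (pending dropped): illegal at step 2, since C load() → 5 cannot apply there

not linearizable — minimal violating prefix: 5 events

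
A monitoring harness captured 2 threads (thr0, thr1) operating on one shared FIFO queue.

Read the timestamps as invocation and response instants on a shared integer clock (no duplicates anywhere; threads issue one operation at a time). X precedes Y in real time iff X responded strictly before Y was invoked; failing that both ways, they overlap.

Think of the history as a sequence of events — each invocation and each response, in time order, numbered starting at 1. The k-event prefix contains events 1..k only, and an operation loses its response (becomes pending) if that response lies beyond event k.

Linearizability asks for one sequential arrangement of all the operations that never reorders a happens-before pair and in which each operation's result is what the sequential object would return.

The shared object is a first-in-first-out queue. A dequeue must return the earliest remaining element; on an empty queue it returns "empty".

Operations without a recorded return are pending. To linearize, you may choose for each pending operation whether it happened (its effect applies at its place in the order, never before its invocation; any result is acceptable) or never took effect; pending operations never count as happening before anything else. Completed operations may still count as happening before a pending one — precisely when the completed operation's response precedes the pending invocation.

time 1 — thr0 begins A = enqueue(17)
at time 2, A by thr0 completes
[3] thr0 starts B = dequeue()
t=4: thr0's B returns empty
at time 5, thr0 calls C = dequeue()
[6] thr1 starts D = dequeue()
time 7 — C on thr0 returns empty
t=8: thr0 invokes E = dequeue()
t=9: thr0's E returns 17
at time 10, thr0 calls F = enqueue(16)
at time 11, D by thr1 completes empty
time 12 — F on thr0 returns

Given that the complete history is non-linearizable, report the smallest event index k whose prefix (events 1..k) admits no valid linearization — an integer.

4

a valid linearization of events 1..3 exists, for instance A:
step 1: A enqueue(17) — queue <17>
include event 4 — B responding at 4 — and every candidate order breaks
one such order, A, B, breaks at step 2 where B dequeue() → empty is illegal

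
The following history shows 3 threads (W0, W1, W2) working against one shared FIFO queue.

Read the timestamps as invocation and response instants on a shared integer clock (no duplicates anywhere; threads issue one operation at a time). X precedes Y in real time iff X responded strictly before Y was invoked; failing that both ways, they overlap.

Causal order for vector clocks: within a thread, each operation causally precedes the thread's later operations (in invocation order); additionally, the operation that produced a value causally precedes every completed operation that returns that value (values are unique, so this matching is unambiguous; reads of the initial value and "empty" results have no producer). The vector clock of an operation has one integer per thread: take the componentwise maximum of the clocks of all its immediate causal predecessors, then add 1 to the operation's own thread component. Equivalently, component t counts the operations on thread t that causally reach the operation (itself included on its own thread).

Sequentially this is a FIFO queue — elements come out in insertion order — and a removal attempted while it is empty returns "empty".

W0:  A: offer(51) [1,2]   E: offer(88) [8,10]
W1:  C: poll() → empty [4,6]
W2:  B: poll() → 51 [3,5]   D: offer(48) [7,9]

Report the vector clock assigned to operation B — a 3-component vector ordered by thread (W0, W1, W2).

VC(C, invoked at 4): no causal predecessors; +1 on W1 → (0, 1, 0)
VC(A, invoked at 1): no causal predecessors; +1 on W0 → (1, 0, 0)
invoked at 3, B merges VC(A)=(1, 0, 0) and bumps W2's slot → (1, 0, 1)
invoked at 8, E merges VC(A)=(1, 0, 0) and bumps W0's slot → (2, 0, 0)
invoked at 7, D merges VC(B)=(1, 0, 1) and bumps W2's slot → (1, 0, 2)
target: VC(B) = (1, 0, 1)

(1, 0, 1)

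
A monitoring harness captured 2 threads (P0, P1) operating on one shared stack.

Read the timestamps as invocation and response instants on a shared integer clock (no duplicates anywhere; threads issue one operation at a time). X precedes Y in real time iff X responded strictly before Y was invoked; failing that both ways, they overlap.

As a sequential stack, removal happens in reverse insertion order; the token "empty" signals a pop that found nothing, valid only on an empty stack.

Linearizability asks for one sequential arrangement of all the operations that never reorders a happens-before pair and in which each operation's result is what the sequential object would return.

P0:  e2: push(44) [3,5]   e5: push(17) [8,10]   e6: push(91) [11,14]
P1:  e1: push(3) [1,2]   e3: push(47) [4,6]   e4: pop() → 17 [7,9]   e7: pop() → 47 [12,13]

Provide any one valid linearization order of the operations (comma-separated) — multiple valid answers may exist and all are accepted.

1. e1 push(3), leaving stack <3>
2. e2 push(44), leaving stack <3,44>
3. e3 push(47), leaving stack <3,44,47>
4. e5 push(17), leaving stack <3,44,47,17>
5. e4 pop() → 17, leaving stack <3,44,47>
6. e7 pop() → 47, leaving stack <3,44>
7. e6 push(91), leaving stack <3,44,91>

e1, e2, e3, e5, e4, e7, e6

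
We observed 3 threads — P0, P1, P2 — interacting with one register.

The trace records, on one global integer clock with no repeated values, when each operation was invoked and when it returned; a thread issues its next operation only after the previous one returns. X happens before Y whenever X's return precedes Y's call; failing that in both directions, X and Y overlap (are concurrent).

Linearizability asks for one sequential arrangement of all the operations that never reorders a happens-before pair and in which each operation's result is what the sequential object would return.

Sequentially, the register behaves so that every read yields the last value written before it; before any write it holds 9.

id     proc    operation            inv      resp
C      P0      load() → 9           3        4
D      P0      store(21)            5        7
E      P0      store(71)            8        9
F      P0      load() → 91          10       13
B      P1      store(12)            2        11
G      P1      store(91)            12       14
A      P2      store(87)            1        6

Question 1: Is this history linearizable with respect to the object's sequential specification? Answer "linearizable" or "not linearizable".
witness order: C, A, B, D, E, G, F
after step 1 (C load() → 9): value 9
after step 2 (A store(87)): value 87
after step 3 (B store(12)): value 12
after step 4 (D store(21)): value 21
after step 5 (E store(71)): value 71
after step 6 (G store(91)): value 91
after step 7 (F load() → 91): value 91

linearizable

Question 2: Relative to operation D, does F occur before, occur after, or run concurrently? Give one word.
Answer: after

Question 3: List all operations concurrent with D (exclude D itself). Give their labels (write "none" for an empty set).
Answer: A, B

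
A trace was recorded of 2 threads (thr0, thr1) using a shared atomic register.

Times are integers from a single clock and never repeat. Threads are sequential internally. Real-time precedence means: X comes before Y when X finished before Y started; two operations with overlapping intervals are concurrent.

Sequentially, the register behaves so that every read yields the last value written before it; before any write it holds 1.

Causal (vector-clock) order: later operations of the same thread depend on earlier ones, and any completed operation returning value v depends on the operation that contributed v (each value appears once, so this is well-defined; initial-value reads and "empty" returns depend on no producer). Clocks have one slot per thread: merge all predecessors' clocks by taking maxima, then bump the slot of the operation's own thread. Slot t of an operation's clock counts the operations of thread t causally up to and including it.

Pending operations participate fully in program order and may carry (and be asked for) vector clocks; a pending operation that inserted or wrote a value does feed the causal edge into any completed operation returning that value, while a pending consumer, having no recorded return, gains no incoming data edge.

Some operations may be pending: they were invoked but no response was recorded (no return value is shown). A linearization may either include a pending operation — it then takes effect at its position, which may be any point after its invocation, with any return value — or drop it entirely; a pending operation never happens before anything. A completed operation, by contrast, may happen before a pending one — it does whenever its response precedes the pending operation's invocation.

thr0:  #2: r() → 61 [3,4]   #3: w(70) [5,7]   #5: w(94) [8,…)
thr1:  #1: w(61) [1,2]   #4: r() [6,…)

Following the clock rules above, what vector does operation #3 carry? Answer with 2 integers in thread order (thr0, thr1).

#1 (invocation 1): nothing precedes it; thr1's component alone gives (0, 1)
VC(#4, invoked at 6): max of VC(#1)=(0, 1), then +1 on thread thr1 → (0, 2)
VC(#2, invoked at 3): max of VC(#1)=(0, 1), then +1 on thread thr0 → (1, 1)
VC(#3, invoked at 5): max of VC(#2)=(1, 1), then +1 on thread thr0 → (2, 1)
VC(#5, invoked at 8): max of VC(#3)=(2, 1), then +1 on thread thr0 → (3, 1)
target: VC(#3) = (2, 1)

(2, 1)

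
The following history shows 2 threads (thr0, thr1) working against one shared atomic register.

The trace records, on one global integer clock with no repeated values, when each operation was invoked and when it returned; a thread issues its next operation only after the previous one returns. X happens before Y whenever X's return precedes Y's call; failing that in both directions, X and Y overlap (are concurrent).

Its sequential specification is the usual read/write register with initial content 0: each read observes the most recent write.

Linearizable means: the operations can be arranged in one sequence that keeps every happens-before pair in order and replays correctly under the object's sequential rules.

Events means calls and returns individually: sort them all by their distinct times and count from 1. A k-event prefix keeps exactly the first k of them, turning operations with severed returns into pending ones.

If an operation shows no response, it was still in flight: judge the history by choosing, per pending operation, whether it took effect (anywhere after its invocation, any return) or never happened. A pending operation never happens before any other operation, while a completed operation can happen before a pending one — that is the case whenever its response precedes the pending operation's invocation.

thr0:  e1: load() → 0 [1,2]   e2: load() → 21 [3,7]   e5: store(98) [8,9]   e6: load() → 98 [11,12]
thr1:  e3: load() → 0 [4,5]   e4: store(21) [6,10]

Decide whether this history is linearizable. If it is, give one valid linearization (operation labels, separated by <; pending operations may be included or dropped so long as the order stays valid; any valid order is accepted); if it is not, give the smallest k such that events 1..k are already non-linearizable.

step 1: e1 load() → 0 — value 0
step 2: e3 load() → 0 — value 0
step 3: e4 store(21) — value 21
step 4: e2 load() → 21 — value 21
step 5: e5 store(98) — value 98
step 6: e6 load() → 98 — value 98

linearizable — witness: e1 < e3 < e4 < e2 < e5 < e6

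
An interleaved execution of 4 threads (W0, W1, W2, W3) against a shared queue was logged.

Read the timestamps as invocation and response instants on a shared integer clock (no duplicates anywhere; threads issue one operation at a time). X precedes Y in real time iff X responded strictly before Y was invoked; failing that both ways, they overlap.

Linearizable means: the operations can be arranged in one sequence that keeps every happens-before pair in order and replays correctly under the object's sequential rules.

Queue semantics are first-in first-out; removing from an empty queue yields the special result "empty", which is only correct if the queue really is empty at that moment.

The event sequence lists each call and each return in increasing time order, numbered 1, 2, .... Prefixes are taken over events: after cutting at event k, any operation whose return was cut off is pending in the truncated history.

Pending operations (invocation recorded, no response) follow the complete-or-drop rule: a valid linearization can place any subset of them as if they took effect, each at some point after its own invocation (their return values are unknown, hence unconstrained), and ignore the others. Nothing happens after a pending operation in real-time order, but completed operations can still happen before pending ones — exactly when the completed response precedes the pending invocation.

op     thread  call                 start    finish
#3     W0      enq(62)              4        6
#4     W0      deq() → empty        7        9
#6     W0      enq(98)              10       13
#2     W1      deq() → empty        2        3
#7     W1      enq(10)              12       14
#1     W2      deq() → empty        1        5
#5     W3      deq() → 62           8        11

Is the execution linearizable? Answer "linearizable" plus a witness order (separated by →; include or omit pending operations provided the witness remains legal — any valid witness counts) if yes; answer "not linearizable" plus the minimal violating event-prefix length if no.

linearizable — witness: #1 → #2 → #3 → #5 → #4 → #6 → #7

after step 1 (#1 deq() → empty): queue <>
after step 2 (#2 deq() → empty): queue <>
after step 3 (#3 enq(62)): queue <62>
after step 4 (#5 deq() → 62): queue <>
after step 5 (#4 deq() → empty): queue <>
after step 6 (#6 enq(98)): queue <98>
after step 7 (#7 enq(10)): queue <98,10>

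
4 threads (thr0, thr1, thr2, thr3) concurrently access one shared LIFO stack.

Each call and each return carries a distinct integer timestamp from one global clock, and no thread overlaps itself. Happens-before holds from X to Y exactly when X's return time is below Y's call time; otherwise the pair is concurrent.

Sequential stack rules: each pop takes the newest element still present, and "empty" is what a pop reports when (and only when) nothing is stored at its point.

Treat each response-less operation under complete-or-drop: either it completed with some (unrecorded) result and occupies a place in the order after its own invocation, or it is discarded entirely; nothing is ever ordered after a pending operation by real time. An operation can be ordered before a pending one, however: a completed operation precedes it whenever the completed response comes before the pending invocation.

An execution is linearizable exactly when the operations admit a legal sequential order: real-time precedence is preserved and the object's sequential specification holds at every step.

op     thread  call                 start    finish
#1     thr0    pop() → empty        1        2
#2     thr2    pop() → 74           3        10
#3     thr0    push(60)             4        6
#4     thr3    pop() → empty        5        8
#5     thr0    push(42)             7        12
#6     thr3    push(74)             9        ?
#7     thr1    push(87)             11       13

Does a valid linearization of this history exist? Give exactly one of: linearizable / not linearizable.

linearizable

a witness: #1, #4, #3, #5, #6, #2, #7
after step 1 (#1 pop() → empty): stack <>
after step 2 (#4 pop() → empty): stack <>
after step 3 (#3 push(60)): stack <60>
after step 4 (#5 push(42)): stack <60,42>
after step 5 (#6 push(74) (pending, included)): stack <60,42,74>
after step 6 (#2 pop() → 74): stack <60,42>
after step 7 (#7 push(87)): stack <60,42,87>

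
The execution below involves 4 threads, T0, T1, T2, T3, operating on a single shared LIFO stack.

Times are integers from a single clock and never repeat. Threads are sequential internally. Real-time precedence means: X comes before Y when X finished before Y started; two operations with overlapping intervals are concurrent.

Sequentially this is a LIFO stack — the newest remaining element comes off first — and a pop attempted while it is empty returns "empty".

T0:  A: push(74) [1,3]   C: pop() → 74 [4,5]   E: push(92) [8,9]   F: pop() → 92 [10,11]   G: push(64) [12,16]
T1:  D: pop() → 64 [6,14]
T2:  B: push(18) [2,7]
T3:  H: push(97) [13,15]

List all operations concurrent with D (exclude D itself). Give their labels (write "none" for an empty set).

D spans [6,14]: anything still running between times 6 and 14 counts as concurrent
A [1,3]: before
B [2,7]: concurrent
C [4,5]: before
E [8,9]: concurrent
F [10,11]: concurrent
G [12,16]: concurrent
H [13,15]: concurrent

B, E, F, G, H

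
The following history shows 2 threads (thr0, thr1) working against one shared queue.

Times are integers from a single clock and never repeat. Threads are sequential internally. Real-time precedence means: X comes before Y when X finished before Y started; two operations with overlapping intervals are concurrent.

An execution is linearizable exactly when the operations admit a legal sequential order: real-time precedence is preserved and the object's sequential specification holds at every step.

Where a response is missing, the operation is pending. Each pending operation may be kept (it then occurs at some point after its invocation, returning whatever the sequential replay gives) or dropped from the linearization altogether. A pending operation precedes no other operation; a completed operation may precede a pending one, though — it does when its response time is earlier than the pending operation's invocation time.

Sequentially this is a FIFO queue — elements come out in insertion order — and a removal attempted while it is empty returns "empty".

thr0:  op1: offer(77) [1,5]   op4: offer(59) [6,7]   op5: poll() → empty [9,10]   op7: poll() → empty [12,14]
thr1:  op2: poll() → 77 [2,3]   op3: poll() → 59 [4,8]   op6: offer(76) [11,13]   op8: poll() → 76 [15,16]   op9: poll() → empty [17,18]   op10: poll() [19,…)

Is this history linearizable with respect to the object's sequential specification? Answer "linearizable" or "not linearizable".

linearizable

a witness: op1, op2, op4, op3, op5, op7, op6, op8, op9
1. op1 offer(77), leaving queue <77>
2. op2 poll() → 77, leaving queue <>
3. op4 offer(59), leaving queue <59>
4. op3 poll() → 59, leaving queue <>
5. op5 poll() → empty, leaving queue <>
6. op7 poll() → empty, leaving queue <>
7. op6 offer(76), leaving queue <76>
8. op8 poll() → 76, leaving queue <>
9. op9 poll() → empty, leaving queue <>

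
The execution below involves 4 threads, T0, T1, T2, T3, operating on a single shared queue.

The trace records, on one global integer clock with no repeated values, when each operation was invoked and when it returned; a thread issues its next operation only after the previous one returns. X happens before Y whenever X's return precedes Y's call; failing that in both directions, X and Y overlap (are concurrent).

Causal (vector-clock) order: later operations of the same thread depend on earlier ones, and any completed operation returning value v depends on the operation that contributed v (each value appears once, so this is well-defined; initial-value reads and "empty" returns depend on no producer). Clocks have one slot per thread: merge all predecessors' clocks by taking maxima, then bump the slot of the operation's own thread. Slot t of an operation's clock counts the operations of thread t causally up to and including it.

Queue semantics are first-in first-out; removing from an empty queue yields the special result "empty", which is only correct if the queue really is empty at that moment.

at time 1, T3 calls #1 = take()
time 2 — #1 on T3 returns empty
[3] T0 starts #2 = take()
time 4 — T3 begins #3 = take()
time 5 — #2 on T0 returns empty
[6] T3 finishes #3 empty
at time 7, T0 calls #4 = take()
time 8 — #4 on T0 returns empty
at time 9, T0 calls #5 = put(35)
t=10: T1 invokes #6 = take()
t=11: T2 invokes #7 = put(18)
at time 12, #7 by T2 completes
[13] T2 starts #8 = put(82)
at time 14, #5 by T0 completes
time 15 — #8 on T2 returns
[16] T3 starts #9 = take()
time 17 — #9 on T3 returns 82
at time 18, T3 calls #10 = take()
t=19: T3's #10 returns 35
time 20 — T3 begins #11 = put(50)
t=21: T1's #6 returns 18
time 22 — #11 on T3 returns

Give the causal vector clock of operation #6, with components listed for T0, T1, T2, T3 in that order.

(0, 1, 1, 0)

invoked at 1, #1 has no predecessors; its own T3 bump gives (0, 0, 0, 1)
invoked at 11, #7 has no predecessors; its own T2 bump gives (0, 0, 1, 0)
invoked at 3, #2 has no predecessors; its own T0 bump gives (1, 0, 0, 0)
from VC(#1)=(0, 0, 0, 1), #3 (invoked 4) maxes components and bumps T3 → (0, 0, 0, 2)
from VC(#7)=(0, 0, 1, 0), #8 (invoked 13) maxes components and bumps T2 → (0, 0, 2, 0)
from VC(#7)=(0, 0, 1, 0), #6 (invoked 10) maxes components and bumps T1 → (0, 1, 1, 0)
from VC(#2)=(1, 0, 0, 0), #4 (invoked 7) maxes components and bumps T0 → (2, 0, 0, 0)
from VC(#4)=(2, 0, 0, 0), #5 (invoked 9) maxes components and bumps T0 → (3, 0, 0, 0)
from VC(#3)=(0, 0, 0, 2), VC(#8)=(0, 0, 2, 0), #9 (invoked 16) maxes components and bumps T3 → (0, 0, 2, 3)
from VC(#5)=(3, 0, 0, 0), VC(#9)=(0, 0, 2, 3), #10 (invoked 18) maxes components and bumps T3 → (3, 0, 2, 4)
from VC(#10)=(3, 0, 2, 4), #11 (invoked 20) maxes components and bumps T3 → (3, 0, 2, 5)
target: VC(#6) = (0, 1, 1, 0)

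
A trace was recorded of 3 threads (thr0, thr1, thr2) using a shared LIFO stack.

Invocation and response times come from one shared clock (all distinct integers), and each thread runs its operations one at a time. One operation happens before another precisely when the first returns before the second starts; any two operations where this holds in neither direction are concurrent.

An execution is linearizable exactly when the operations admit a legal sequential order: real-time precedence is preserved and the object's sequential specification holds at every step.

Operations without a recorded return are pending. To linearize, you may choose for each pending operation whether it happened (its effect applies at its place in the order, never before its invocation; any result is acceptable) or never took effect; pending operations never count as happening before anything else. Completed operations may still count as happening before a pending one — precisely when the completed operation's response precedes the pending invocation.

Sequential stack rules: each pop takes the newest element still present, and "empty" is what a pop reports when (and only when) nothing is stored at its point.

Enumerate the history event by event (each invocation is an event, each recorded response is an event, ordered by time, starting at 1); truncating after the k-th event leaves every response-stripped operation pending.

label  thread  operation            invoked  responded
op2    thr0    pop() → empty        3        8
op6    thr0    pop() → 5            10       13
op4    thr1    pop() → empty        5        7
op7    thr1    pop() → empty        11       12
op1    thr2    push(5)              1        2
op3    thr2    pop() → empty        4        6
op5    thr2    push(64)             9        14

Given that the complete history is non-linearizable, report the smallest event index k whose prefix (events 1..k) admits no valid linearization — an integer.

one valid order for events 1..7 is op1, op2, op3, op4:
step 1: op1 push(5) — stack <5>
step 2: op2 pop() (pending, included) — stack <>
step 3: op3 pop() → empty — stack <>
step 4: op4 pop() → empty — stack <>
once event 8 joins (op2's response, time 8), exhaustive search finds no witness
for example op1, op2, op3, op4 fails at step 2: op2 pop() → empty is not legal there
for example op1, op2, op4, op3 fails at step 2: op2 pop() → empty is not legal there

8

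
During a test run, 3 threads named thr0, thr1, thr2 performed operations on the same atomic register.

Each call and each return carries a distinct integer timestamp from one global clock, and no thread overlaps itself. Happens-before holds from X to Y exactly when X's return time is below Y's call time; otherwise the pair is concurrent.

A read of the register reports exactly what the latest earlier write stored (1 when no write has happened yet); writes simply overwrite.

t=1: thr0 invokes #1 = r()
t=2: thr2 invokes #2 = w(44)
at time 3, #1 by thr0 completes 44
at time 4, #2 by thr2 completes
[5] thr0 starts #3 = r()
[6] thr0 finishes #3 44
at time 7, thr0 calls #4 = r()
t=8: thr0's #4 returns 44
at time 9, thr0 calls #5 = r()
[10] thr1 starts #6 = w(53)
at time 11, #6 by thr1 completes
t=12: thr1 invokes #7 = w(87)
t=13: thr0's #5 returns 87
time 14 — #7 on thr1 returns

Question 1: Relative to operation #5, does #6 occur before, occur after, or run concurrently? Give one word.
#6 spans [10,11], #5 spans [9,13]
the intervals overlap in both directions

concurrent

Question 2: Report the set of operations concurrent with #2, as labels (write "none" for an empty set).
overlap test against #2 [2,4]: concurrent iff the interval meets 2..4
#1 [1,3]: concurrent
#3 [5,6]: after
#4 [7,8]: after
#5 [9,13]: after
#6 [10,11]: after
#7 [12,14]: after

#1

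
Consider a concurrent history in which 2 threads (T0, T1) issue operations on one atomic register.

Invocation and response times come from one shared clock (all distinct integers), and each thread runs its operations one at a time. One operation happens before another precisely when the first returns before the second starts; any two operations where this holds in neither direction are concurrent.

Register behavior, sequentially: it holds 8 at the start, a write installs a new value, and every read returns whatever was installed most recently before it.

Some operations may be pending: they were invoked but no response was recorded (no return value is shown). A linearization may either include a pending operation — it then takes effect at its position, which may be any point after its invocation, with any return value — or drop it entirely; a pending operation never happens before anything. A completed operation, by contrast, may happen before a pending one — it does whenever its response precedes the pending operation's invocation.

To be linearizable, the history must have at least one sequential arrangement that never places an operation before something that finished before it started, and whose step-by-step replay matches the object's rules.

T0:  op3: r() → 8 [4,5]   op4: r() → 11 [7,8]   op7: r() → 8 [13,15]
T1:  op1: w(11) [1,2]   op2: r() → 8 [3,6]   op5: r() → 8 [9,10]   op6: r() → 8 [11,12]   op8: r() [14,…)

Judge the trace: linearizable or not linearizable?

not linearizable

cut after 4 events: linearizable; cut after 5 events (op3 responds, time 5): not linearizable
one real-time candidate order over the 2 completed operations — the atomic register replay rejects it
every completion of the 1 pending operation (op2) was checked; none linearizes
sample order op1, op3 (pending dropped) stalls at step 2 — op3 r() → 8 has no legal effect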